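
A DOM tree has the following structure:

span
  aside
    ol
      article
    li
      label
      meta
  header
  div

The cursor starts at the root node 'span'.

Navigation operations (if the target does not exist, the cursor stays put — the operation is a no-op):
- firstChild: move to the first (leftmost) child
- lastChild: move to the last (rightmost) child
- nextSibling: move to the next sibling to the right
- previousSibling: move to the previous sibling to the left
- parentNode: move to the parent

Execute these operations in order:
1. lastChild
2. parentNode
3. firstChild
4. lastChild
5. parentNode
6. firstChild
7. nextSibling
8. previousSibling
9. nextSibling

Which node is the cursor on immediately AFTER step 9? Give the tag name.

After 1 (lastChild): div
After 2 (parentNode): span
After 3 (firstChild): aside
After 4 (lastChild): li
After 5 (parentNode): aside
After 6 (firstChild): ol
After 7 (nextSibling): li
After 8 (previousSibling): ol
After 9 (nextSibling): li

Answer: li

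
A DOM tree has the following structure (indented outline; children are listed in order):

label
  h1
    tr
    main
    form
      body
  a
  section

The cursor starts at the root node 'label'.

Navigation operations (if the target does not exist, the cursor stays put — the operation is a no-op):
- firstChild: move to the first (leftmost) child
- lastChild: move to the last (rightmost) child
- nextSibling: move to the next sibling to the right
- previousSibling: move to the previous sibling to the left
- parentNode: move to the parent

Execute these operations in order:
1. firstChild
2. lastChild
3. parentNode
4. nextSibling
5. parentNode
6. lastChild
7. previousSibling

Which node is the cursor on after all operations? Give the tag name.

Answer: a

Derivation:
After 1 (firstChild): h1
After 2 (lastChild): form
After 3 (parentNode): h1
After 4 (nextSibling): a
After 5 (parentNode): label
After 6 (lastChild): section
After 7 (previousSibling): a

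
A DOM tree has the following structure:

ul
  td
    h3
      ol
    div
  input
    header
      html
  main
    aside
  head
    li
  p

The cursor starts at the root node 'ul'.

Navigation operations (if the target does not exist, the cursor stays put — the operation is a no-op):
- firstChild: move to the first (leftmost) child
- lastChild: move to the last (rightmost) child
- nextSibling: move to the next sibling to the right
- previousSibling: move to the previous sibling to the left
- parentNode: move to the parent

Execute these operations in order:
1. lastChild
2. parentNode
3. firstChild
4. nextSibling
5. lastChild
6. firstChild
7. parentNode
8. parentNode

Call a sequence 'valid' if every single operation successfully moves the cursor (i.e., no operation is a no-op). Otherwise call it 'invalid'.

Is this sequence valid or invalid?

After 1 (lastChild): p
After 2 (parentNode): ul
After 3 (firstChild): td
After 4 (nextSibling): input
After 5 (lastChild): header
After 6 (firstChild): html
After 7 (parentNode): header
After 8 (parentNode): input

Answer: valid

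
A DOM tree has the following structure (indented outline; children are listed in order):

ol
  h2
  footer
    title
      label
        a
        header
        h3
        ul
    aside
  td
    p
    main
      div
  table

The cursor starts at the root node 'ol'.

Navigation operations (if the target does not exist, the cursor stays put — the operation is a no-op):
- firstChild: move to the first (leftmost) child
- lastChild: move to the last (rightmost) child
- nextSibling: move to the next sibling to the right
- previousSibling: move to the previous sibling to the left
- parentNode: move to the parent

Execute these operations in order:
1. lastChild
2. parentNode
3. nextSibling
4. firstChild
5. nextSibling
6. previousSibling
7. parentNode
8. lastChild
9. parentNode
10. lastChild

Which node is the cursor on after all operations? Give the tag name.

After 1 (lastChild): table
After 2 (parentNode): ol
After 3 (nextSibling): ol (no-op, stayed)
After 4 (firstChild): h2
After 5 (nextSibling): footer
After 6 (previousSibling): h2
After 7 (parentNode): ol
After 8 (lastChild): table
After 9 (parentNode): ol
After 10 (lastChild): table

Answer: table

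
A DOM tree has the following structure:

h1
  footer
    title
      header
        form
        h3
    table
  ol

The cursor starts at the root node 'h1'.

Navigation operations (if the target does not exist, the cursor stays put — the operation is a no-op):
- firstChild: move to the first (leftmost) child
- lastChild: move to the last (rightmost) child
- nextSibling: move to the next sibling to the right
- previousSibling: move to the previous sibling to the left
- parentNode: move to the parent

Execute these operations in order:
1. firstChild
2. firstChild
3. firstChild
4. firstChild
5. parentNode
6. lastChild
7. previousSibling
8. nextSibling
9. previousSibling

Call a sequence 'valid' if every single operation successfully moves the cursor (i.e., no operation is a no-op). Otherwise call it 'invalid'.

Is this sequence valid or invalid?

Answer: valid

Derivation:
After 1 (firstChild): footer
After 2 (firstChild): title
After 3 (firstChild): header
After 4 (firstChild): form
After 5 (parentNode): header
After 6 (lastChild): h3
After 7 (previousSibling): form
After 8 (nextSibling): h3
After 9 (previousSibling): form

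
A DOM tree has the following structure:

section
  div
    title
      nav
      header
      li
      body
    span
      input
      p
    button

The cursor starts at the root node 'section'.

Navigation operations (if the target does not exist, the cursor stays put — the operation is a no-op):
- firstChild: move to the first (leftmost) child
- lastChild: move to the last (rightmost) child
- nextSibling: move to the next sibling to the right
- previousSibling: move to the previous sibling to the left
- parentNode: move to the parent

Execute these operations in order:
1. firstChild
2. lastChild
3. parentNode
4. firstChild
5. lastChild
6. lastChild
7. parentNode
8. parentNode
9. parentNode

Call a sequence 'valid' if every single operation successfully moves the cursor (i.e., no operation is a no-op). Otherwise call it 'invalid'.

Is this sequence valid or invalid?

Answer: invalid

Derivation:
After 1 (firstChild): div
After 2 (lastChild): button
After 3 (parentNode): div
After 4 (firstChild): title
After 5 (lastChild): body
After 6 (lastChild): body (no-op, stayed)
After 7 (parentNode): title
After 8 (parentNode): div
After 9 (parentNode): section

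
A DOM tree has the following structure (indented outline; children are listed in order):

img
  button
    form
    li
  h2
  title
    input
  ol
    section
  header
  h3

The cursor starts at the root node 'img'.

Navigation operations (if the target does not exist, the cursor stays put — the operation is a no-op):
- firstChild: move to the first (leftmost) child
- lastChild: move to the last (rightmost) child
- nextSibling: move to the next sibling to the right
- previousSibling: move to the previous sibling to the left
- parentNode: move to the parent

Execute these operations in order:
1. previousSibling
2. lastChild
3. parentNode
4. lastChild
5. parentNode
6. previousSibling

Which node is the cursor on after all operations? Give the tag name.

Answer: img

Derivation:
After 1 (previousSibling): img (no-op, stayed)
After 2 (lastChild): h3
After 3 (parentNode): img
After 4 (lastChild): h3
After 5 (parentNode): img
After 6 (previousSibling): img (no-op, stayed)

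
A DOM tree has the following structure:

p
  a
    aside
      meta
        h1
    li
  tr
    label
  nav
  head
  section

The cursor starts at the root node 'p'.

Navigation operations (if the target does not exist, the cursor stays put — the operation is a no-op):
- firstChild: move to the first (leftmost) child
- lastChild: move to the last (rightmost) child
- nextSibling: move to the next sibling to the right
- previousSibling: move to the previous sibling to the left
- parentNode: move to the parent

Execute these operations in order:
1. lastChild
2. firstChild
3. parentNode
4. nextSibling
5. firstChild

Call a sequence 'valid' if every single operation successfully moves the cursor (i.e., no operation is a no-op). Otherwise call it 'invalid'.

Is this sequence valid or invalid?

After 1 (lastChild): section
After 2 (firstChild): section (no-op, stayed)
After 3 (parentNode): p
After 4 (nextSibling): p (no-op, stayed)
After 5 (firstChild): a

Answer: invalid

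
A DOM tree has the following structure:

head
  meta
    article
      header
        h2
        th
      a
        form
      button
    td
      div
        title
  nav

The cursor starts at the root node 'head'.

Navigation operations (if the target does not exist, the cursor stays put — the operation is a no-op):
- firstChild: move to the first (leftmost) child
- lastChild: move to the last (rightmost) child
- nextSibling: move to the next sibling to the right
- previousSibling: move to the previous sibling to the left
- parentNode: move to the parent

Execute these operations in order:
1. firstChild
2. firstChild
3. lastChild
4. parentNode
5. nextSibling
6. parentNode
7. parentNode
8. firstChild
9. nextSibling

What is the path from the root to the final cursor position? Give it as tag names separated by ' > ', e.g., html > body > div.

Answer: head > nav

Derivation:
After 1 (firstChild): meta
After 2 (firstChild): article
After 3 (lastChild): button
After 4 (parentNode): article
After 5 (nextSibling): td
After 6 (parentNode): meta
After 7 (parentNode): head
After 8 (firstChild): meta
After 9 (nextSibling): nav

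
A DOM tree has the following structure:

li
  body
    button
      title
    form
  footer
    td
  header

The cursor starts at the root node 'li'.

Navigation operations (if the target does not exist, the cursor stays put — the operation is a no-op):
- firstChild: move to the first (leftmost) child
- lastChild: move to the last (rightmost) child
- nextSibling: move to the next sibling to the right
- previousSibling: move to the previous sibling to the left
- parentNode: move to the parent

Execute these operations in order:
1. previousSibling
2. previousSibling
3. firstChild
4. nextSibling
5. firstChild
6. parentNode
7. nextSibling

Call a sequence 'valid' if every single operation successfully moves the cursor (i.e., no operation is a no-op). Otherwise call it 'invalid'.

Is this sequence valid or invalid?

After 1 (previousSibling): li (no-op, stayed)
After 2 (previousSibling): li (no-op, stayed)
After 3 (firstChild): body
After 4 (nextSibling): footer
After 5 (firstChild): td
After 6 (parentNode): footer
After 7 (nextSibling): header

Answer: invalid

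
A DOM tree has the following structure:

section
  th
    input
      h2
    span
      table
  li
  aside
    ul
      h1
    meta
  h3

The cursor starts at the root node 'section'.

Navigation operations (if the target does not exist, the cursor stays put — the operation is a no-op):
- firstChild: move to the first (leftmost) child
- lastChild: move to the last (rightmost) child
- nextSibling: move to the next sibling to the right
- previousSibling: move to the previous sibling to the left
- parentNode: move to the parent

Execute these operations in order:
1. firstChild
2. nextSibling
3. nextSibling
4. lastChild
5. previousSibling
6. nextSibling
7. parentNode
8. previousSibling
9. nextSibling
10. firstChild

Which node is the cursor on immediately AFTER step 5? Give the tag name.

After 1 (firstChild): th
After 2 (nextSibling): li
After 3 (nextSibling): aside
After 4 (lastChild): meta
After 5 (previousSibling): ul

Answer: ul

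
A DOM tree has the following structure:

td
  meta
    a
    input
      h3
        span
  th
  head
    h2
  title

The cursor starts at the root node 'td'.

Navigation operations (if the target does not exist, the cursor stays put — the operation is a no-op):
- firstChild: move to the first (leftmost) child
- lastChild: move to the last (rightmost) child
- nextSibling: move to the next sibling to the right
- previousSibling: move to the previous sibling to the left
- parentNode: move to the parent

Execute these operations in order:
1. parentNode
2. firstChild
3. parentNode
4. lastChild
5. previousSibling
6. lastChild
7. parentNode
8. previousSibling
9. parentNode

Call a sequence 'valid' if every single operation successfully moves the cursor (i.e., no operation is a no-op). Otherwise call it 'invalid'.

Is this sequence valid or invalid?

After 1 (parentNode): td (no-op, stayed)
After 2 (firstChild): meta
After 3 (parentNode): td
After 4 (lastChild): title
After 5 (previousSibling): head
After 6 (lastChild): h2
After 7 (parentNode): head
After 8 (previousSibling): th
After 9 (parentNode): td

Answer: invalid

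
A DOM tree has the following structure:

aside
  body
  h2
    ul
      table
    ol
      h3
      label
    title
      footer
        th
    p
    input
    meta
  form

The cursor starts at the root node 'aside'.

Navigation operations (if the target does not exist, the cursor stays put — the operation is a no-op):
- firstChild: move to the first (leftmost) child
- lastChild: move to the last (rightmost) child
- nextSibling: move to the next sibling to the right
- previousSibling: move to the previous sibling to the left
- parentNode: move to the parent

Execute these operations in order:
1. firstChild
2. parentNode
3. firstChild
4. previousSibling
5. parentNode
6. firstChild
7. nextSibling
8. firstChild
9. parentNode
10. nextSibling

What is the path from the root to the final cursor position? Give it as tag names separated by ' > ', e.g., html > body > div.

Answer: aside > form

Derivation:
After 1 (firstChild): body
After 2 (parentNode): aside
After 3 (firstChild): body
After 4 (previousSibling): body (no-op, stayed)
After 5 (parentNode): aside
After 6 (firstChild): body
After 7 (nextSibling): h2
After 8 (firstChild): ul
After 9 (parentNode): h2
After 10 (nextSibling): form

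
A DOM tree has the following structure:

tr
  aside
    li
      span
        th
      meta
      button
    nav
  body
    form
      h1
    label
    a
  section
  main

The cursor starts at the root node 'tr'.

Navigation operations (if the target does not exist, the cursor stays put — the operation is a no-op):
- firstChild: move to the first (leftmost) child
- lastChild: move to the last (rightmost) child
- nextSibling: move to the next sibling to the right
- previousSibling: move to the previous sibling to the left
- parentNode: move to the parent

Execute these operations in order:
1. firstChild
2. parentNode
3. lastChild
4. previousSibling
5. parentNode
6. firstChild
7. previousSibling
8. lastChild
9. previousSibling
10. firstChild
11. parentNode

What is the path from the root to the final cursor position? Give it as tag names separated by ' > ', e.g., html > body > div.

After 1 (firstChild): aside
After 2 (parentNode): tr
After 3 (lastChild): main
After 4 (previousSibling): section
After 5 (parentNode): tr
After 6 (firstChild): aside
After 7 (previousSibling): aside (no-op, stayed)
After 8 (lastChild): nav
After 9 (previousSibling): li
After 10 (firstChild): span
After 11 (parentNode): li

Answer: tr > aside > li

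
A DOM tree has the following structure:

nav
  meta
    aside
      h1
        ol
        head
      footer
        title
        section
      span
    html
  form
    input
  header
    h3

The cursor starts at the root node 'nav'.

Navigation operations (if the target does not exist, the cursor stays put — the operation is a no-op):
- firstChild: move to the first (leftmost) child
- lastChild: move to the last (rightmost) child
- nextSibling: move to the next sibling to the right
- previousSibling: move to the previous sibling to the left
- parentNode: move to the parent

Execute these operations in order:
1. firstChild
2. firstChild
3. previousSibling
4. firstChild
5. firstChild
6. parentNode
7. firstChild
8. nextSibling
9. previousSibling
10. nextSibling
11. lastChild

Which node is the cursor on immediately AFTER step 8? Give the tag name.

Answer: head

Derivation:
After 1 (firstChild): meta
After 2 (firstChild): aside
After 3 (previousSibling): aside (no-op, stayed)
After 4 (firstChild): h1
After 5 (firstChild): ol
After 6 (parentNode): h1
After 7 (firstChild): ol
After 8 (nextSibling): head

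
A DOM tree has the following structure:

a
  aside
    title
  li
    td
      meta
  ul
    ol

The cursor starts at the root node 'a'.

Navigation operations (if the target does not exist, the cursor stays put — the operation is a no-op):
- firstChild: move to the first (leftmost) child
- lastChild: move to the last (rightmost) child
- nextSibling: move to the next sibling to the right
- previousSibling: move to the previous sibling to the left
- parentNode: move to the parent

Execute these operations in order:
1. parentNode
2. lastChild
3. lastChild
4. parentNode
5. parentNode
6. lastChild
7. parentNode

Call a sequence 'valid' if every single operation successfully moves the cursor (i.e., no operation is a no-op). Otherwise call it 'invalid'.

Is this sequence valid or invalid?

After 1 (parentNode): a (no-op, stayed)
After 2 (lastChild): ul
After 3 (lastChild): ol
After 4 (parentNode): ul
After 5 (parentNode): a
After 6 (lastChild): ul
After 7 (parentNode): a

Answer: invalid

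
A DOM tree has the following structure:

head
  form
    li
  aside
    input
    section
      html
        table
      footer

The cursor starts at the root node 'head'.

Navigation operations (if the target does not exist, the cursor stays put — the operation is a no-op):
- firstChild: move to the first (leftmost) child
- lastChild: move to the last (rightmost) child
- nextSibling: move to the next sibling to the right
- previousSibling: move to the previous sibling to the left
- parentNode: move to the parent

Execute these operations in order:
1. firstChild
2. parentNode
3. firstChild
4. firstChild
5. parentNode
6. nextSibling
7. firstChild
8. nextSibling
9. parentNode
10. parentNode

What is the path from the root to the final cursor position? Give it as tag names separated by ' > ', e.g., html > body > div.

Answer: head

Derivation:
After 1 (firstChild): form
After 2 (parentNode): head
After 3 (firstChild): form
After 4 (firstChild): li
After 5 (parentNode): form
After 6 (nextSibling): aside
After 7 (firstChild): input
After 8 (nextSibling): section
After 9 (parentNode): aside
After 10 (parentNode): head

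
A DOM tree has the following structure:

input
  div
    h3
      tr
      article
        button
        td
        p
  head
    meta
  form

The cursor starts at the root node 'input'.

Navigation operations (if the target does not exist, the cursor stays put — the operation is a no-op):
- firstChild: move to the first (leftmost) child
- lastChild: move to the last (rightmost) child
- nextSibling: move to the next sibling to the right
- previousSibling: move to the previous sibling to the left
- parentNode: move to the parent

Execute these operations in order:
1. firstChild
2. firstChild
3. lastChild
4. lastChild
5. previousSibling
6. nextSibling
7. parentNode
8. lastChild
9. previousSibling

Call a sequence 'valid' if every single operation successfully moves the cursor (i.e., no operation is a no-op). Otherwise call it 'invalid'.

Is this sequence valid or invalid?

After 1 (firstChild): div
After 2 (firstChild): h3
After 3 (lastChild): article
After 4 (lastChild): p
After 5 (previousSibling): td
After 6 (nextSibling): p
After 7 (parentNode): article
After 8 (lastChild): p
After 9 (previousSibling): td

Answer: valid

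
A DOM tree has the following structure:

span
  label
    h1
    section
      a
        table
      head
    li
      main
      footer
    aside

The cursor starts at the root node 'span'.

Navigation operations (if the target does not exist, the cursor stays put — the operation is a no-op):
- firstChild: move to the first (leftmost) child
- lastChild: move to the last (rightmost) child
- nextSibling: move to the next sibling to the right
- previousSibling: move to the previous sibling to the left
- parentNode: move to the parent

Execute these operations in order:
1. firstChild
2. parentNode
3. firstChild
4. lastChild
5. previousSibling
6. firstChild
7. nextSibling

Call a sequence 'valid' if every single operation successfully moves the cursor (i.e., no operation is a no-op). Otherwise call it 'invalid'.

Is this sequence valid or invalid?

After 1 (firstChild): label
After 2 (parentNode): span
After 3 (firstChild): label
After 4 (lastChild): aside
After 5 (previousSibling): li
After 6 (firstChild): main
After 7 (nextSibling): footer

Answer: valid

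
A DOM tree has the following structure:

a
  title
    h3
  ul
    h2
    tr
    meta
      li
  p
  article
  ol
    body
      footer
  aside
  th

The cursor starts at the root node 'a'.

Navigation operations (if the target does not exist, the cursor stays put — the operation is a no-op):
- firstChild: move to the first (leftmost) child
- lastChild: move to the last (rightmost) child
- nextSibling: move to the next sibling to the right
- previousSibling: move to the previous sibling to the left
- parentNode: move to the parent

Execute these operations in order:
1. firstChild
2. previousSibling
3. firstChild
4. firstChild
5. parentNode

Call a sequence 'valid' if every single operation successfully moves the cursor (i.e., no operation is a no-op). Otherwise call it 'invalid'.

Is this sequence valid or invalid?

Answer: invalid

Derivation:
After 1 (firstChild): title
After 2 (previousSibling): title (no-op, stayed)
After 3 (firstChild): h3
After 4 (firstChild): h3 (no-op, stayed)
After 5 (parentNode): title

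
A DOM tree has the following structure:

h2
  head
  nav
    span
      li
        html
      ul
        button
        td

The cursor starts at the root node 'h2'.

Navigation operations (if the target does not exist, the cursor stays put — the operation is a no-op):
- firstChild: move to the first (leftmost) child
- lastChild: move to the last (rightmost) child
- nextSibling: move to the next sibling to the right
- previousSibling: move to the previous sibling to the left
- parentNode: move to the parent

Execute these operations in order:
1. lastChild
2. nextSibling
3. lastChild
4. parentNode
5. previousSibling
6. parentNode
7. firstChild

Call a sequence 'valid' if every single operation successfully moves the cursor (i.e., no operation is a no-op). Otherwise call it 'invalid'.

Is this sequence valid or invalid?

Answer: invalid

Derivation:
After 1 (lastChild): nav
After 2 (nextSibling): nav (no-op, stayed)
After 3 (lastChild): span
After 4 (parentNode): nav
After 5 (previousSibling): head
After 6 (parentNode): h2
After 7 (firstChild): head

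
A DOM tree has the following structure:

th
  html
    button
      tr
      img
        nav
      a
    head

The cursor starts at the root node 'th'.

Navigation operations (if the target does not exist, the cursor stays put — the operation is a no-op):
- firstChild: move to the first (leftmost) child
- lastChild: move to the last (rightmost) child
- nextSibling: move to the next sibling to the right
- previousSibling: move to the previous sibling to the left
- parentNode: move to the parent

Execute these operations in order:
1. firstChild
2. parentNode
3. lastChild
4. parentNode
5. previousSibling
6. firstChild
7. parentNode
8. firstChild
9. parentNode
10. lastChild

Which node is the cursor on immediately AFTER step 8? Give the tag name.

After 1 (firstChild): html
After 2 (parentNode): th
After 3 (lastChild): html
After 4 (parentNode): th
After 5 (previousSibling): th (no-op, stayed)
After 6 (firstChild): html
After 7 (parentNode): th
After 8 (firstChild): html

Answer: html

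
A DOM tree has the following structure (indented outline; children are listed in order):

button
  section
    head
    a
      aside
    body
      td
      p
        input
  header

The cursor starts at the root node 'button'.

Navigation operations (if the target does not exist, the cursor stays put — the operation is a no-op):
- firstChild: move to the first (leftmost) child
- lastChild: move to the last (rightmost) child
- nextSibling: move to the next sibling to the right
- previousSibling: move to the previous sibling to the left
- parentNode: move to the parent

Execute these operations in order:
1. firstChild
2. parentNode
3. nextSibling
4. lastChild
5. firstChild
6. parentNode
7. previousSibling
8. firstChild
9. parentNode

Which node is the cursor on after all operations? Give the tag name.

After 1 (firstChild): section
After 2 (parentNode): button
After 3 (nextSibling): button (no-op, stayed)
After 4 (lastChild): header
After 5 (firstChild): header (no-op, stayed)
After 6 (parentNode): button
After 7 (previousSibling): button (no-op, stayed)
After 8 (firstChild): section
After 9 (parentNode): button

Answer: button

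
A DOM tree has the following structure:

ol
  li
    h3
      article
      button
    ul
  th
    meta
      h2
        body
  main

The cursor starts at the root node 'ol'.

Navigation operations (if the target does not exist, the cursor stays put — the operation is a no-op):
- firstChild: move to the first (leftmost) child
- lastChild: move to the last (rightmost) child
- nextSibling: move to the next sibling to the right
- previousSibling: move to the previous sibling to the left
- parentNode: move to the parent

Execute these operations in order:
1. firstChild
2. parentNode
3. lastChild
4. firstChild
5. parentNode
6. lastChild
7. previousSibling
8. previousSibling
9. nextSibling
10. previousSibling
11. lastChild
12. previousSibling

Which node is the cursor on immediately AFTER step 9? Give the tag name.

After 1 (firstChild): li
After 2 (parentNode): ol
After 3 (lastChild): main
After 4 (firstChild): main (no-op, stayed)
After 5 (parentNode): ol
After 6 (lastChild): main
After 7 (previousSibling): th
After 8 (previousSibling): li
After 9 (nextSibling): th

Answer: th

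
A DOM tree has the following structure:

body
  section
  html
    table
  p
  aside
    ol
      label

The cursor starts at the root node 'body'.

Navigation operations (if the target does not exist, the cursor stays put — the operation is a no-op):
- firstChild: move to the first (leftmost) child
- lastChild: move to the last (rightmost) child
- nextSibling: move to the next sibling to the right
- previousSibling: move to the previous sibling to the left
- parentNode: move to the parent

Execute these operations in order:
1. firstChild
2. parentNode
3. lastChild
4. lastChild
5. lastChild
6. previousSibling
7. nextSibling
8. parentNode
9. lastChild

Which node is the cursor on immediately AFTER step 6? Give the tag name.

After 1 (firstChild): section
After 2 (parentNode): body
After 3 (lastChild): aside
After 4 (lastChild): ol
After 5 (lastChild): label
After 6 (previousSibling): label (no-op, stayed)

Answer: label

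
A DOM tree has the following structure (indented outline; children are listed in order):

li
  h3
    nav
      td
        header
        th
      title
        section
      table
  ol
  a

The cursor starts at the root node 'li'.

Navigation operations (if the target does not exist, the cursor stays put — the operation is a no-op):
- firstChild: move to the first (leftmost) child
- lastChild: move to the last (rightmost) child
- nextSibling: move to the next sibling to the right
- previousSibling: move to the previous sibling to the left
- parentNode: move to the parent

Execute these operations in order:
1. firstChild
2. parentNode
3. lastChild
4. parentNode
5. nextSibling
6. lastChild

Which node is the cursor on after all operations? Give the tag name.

Answer: a

Derivation:
After 1 (firstChild): h3
After 2 (parentNode): li
After 3 (lastChild): a
After 4 (parentNode): li
After 5 (nextSibling): li (no-op, stayed)
After 6 (lastChild): a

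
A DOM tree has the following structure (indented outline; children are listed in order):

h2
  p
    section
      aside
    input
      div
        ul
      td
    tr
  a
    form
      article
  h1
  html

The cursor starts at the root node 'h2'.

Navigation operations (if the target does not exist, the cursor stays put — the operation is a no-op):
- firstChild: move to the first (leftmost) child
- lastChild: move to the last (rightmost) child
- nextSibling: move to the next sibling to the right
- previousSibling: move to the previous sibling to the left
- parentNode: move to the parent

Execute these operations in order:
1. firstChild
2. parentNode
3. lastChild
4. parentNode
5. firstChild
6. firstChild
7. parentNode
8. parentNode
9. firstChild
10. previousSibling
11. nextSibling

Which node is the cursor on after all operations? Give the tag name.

After 1 (firstChild): p
After 2 (parentNode): h2
After 3 (lastChild): html
After 4 (parentNode): h2
After 5 (firstChild): p
After 6 (firstChild): section
After 7 (parentNode): p
After 8 (parentNode): h2
After 9 (firstChild): p
After 10 (previousSibling): p (no-op, stayed)
After 11 (nextSibling): a

Answer: a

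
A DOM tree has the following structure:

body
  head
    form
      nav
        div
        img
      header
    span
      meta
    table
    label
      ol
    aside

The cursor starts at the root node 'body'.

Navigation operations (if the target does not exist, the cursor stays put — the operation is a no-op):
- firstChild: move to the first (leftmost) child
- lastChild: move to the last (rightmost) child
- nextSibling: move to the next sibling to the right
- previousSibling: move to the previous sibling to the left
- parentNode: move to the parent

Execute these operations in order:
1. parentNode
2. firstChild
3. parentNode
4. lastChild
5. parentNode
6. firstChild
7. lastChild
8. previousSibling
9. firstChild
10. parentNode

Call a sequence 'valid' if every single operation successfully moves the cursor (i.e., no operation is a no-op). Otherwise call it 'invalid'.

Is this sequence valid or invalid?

After 1 (parentNode): body (no-op, stayed)
After 2 (firstChild): head
After 3 (parentNode): body
After 4 (lastChild): head
After 5 (parentNode): body
After 6 (firstChild): head
After 7 (lastChild): aside
After 8 (previousSibling): label
After 9 (firstChild): ol
After 10 (parentNode): label

Answer: invalid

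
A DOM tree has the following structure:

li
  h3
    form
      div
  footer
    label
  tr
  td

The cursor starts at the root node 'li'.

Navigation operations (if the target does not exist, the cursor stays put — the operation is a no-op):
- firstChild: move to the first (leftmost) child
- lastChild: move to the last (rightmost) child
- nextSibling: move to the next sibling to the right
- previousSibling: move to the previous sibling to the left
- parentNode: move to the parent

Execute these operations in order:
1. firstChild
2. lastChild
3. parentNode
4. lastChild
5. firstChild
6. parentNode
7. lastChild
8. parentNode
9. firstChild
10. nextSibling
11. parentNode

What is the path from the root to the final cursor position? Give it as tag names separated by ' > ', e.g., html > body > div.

After 1 (firstChild): h3
After 2 (lastChild): form
After 3 (parentNode): h3
After 4 (lastChild): form
After 5 (firstChild): div
After 6 (parentNode): form
After 7 (lastChild): div
After 8 (parentNode): form
After 9 (firstChild): div
After 10 (nextSibling): div (no-op, stayed)
After 11 (parentNode): form

Answer: li > h3 > form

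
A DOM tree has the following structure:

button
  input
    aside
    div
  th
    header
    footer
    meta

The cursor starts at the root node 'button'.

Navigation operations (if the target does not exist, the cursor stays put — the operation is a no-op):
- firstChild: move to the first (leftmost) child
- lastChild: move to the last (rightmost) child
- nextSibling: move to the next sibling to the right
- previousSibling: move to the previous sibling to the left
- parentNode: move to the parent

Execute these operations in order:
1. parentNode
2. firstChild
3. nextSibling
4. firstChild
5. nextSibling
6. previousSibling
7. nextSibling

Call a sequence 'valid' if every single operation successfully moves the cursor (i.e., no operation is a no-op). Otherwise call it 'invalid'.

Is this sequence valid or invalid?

Answer: invalid

Derivation:
After 1 (parentNode): button (no-op, stayed)
After 2 (firstChild): input
After 3 (nextSibling): th
After 4 (firstChild): header
After 5 (nextSibling): footer
After 6 (previousSibling): header
After 7 (nextSibling): footer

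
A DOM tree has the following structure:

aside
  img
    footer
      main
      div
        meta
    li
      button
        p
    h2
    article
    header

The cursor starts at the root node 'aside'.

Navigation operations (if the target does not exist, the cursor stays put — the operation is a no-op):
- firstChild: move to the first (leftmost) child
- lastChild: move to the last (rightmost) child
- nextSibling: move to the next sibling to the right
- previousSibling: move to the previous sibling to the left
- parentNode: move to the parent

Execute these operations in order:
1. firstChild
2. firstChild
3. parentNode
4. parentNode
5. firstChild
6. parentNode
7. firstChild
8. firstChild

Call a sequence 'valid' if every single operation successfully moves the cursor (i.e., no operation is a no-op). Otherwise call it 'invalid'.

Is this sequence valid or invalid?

After 1 (firstChild): img
After 2 (firstChild): footer
After 3 (parentNode): img
After 4 (parentNode): aside
After 5 (firstChild): img
After 6 (parentNode): aside
After 7 (firstChild): img
After 8 (firstChild): footer

Answer: valid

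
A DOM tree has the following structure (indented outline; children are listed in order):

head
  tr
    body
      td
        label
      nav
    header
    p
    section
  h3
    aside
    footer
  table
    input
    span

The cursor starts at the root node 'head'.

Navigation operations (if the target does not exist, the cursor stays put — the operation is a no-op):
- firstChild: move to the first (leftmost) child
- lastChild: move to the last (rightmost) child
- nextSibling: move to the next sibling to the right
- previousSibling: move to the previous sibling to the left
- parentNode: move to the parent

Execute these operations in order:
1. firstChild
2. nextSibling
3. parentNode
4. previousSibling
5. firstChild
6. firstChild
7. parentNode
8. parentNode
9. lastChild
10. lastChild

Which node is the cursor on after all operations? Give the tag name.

After 1 (firstChild): tr
After 2 (nextSibling): h3
After 3 (parentNode): head
After 4 (previousSibling): head (no-op, stayed)
After 5 (firstChild): tr
After 6 (firstChild): body
After 7 (parentNode): tr
After 8 (parentNode): head
After 9 (lastChild): table
After 10 (lastChild): span

Answer: span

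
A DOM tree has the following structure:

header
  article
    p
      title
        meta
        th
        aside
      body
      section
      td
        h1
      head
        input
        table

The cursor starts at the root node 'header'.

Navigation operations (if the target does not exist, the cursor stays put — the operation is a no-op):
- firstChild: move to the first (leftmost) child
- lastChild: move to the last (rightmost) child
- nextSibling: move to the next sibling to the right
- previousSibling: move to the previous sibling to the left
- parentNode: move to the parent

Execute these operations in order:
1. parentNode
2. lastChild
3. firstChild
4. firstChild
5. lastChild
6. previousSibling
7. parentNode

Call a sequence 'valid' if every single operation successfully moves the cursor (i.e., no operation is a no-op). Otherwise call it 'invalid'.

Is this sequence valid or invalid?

After 1 (parentNode): header (no-op, stayed)
After 2 (lastChild): article
After 3 (firstChild): p
After 4 (firstChild): title
After 5 (lastChild): aside
After 6 (previousSibling): th
After 7 (parentNode): title

Answer: invalid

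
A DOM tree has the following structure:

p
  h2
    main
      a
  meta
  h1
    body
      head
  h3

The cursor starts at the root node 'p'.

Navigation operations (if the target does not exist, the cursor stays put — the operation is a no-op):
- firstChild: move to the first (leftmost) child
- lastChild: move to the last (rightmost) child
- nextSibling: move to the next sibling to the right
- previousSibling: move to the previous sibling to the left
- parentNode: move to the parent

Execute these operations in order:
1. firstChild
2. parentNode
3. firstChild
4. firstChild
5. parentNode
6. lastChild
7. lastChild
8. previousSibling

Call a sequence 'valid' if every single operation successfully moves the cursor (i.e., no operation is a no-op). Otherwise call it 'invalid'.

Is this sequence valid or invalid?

After 1 (firstChild): h2
After 2 (parentNode): p
After 3 (firstChild): h2
After 4 (firstChild): main
After 5 (parentNode): h2
After 6 (lastChild): main
After 7 (lastChild): a
After 8 (previousSibling): a (no-op, stayed)

Answer: invalid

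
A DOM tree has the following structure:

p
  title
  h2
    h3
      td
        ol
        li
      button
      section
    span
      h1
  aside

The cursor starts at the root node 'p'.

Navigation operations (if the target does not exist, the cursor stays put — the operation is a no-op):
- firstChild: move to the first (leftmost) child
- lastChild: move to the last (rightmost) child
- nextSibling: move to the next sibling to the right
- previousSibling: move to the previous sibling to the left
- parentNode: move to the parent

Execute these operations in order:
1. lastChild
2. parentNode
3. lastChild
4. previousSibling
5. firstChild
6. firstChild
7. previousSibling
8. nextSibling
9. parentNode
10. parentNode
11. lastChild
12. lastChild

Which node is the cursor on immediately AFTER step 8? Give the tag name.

After 1 (lastChild): aside
After 2 (parentNode): p
After 3 (lastChild): aside
After 4 (previousSibling): h2
After 5 (firstChild): h3
After 6 (firstChild): td
After 7 (previousSibling): td (no-op, stayed)
After 8 (nextSibling): button

Answer: button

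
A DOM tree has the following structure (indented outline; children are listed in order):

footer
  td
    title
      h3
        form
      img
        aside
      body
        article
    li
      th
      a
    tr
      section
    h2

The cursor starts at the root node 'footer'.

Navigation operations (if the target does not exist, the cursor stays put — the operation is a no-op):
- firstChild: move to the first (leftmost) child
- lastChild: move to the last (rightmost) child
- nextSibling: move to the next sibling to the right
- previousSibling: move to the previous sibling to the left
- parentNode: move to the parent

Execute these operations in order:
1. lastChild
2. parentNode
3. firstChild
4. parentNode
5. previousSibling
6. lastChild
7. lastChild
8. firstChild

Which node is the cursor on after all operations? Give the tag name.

After 1 (lastChild): td
After 2 (parentNode): footer
After 3 (firstChild): td
After 4 (parentNode): footer
After 5 (previousSibling): footer (no-op, stayed)
After 6 (lastChild): td
After 7 (lastChild): h2
After 8 (firstChild): h2 (no-op, stayed)

Answer: h2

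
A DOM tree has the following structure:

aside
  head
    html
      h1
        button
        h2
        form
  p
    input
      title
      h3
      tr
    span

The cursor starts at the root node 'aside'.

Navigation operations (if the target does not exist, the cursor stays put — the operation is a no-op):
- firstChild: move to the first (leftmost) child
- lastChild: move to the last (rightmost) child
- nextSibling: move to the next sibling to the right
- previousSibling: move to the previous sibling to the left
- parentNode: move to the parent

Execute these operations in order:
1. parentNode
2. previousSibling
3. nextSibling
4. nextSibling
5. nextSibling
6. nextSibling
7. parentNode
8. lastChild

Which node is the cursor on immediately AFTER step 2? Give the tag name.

Answer: aside

Derivation:
After 1 (parentNode): aside (no-op, stayed)
After 2 (previousSibling): aside (no-op, stayed)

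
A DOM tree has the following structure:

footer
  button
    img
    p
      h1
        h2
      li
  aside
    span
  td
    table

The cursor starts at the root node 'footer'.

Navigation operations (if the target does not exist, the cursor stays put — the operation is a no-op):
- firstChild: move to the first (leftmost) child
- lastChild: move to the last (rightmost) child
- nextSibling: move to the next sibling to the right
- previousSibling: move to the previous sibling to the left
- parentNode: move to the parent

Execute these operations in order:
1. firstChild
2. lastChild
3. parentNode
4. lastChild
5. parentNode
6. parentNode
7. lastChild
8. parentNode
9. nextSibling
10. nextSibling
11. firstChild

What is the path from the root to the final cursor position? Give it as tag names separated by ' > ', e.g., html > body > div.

Answer: footer > button

Derivation:
After 1 (firstChild): button
After 2 (lastChild): p
After 3 (parentNode): button
After 4 (lastChild): p
After 5 (parentNode): button
After 6 (parentNode): footer
After 7 (lastChild): td
After 8 (parentNode): footer
After 9 (nextSibling): footer (no-op, stayed)
After 10 (nextSibling): footer (no-op, stayed)
After 11 (firstChild): button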